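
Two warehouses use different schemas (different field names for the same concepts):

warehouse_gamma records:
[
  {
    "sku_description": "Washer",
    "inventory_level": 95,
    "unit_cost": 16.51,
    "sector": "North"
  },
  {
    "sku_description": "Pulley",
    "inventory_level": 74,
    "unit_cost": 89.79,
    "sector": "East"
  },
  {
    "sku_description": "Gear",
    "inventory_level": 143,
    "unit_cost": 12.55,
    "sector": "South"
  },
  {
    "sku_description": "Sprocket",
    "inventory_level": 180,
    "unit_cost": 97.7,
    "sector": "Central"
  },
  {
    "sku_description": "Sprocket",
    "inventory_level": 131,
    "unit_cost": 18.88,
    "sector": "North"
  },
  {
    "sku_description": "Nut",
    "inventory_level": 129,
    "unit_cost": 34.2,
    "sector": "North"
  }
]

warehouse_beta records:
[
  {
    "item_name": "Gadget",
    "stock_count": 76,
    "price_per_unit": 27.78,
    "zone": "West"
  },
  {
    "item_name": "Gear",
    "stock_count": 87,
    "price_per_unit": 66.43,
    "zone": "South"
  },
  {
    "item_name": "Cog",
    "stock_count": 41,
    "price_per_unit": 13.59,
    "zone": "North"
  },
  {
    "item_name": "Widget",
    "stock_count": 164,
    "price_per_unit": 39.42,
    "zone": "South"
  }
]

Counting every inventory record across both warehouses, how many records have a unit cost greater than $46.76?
3

Schema mapping: "unit_cost" (warehouse_gamma) = "price_per_unit" (warehouse_beta) = unit cost

Records > $46.76 in warehouse_gamma: 2
Records > $46.76 in warehouse_beta: 1

Total count: 2 + 1 = 3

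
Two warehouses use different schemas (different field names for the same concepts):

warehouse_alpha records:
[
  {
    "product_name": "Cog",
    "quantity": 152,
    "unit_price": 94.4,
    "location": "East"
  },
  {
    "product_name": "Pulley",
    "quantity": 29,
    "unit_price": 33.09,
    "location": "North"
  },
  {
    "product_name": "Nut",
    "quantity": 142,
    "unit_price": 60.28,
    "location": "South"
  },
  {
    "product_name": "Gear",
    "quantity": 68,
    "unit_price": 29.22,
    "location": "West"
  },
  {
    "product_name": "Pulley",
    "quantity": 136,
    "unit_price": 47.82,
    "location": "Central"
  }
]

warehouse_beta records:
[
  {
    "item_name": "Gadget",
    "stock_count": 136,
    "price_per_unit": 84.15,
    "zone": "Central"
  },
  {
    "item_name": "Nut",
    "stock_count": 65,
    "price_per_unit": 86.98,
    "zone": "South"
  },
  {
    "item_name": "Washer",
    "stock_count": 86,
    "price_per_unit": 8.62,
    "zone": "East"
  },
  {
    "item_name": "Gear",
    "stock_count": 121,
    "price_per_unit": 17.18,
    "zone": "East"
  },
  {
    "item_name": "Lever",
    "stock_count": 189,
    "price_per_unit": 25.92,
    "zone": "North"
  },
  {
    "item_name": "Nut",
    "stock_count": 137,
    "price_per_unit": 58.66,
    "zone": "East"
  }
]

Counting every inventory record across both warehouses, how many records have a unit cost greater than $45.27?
6

Schema mapping: "unit_price" (warehouse_alpha) = "price_per_unit" (warehouse_beta) = unit cost

Records > $45.27 in warehouse_alpha: 3
Records > $45.27 in warehouse_beta: 3

Total count: 3 + 3 = 6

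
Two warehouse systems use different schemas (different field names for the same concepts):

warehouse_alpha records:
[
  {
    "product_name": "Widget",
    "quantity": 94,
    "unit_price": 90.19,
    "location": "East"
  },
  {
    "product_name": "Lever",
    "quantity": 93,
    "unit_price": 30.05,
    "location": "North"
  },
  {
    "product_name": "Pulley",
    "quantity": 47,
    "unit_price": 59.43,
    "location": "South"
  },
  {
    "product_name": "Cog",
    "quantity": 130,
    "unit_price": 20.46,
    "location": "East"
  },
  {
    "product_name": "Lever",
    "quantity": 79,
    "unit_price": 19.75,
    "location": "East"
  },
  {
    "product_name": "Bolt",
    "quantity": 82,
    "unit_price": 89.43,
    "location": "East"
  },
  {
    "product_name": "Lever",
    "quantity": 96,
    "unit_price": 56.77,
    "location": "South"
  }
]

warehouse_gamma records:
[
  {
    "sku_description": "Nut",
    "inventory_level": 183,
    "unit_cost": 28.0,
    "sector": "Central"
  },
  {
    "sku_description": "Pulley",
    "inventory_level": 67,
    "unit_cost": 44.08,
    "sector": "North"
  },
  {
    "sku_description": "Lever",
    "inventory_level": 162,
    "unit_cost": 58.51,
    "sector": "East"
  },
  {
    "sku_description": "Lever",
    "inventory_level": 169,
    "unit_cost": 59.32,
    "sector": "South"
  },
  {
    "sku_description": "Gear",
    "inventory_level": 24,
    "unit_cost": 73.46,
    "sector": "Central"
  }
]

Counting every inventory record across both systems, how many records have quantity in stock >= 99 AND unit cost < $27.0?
1

Schema mappings:
- "quantity" (warehouse_alpha) = "inventory_level" (warehouse_gamma) = quantity
- "unit_price" (warehouse_alpha) = "unit_cost" (warehouse_gamma) = unit cost

Records meeting both conditions in warehouse_alpha: 1
Records meeting both conditions in warehouse_gamma: 0

Total: 1 + 0 = 1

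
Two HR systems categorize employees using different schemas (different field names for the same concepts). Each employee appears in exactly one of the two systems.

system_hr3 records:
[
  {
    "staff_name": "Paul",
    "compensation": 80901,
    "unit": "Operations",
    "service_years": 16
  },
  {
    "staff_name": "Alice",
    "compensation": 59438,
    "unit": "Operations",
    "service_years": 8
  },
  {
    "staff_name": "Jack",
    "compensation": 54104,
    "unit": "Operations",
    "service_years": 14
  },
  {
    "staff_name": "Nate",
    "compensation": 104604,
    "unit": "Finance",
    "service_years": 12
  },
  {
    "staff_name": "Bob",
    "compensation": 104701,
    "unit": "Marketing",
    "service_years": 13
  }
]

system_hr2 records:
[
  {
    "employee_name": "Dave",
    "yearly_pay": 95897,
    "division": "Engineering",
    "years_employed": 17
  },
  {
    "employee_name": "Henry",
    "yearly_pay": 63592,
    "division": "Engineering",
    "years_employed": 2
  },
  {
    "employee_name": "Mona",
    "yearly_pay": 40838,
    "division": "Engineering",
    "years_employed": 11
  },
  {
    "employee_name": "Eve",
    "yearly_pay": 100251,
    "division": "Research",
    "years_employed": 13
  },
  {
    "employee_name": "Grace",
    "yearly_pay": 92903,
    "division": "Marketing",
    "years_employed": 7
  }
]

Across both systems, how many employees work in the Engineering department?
3

Schema mapping: "unit" (system_hr3) = "division" (system_hr2) = department

Engineering employees in system_hr3: 0
Engineering employees in system_hr2: 3

Total in Engineering: 0 + 3 = 3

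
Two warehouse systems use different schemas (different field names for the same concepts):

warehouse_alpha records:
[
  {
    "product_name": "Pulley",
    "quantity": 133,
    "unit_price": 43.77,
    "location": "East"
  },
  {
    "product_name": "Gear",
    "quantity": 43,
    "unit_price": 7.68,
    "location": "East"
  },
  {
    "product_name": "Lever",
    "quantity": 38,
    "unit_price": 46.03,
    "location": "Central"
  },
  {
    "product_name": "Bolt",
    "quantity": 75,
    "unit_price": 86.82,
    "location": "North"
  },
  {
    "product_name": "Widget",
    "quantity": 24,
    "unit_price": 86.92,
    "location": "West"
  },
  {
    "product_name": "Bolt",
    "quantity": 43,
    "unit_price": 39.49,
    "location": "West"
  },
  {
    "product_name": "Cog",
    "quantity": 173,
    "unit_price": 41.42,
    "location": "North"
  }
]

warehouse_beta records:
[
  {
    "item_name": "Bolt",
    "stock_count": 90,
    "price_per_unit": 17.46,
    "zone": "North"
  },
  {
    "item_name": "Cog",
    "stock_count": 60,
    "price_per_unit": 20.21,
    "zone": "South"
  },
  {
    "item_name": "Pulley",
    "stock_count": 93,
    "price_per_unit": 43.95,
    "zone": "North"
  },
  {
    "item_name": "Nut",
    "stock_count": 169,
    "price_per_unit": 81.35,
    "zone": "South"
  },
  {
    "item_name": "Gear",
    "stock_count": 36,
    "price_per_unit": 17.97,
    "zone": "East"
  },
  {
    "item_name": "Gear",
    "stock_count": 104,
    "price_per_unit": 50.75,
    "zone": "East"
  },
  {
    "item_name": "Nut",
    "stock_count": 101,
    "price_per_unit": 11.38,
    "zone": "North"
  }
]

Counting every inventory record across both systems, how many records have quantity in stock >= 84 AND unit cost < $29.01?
2

Schema mappings:
- "quantity" (warehouse_alpha) = "stock_count" (warehouse_beta) = quantity
- "unit_price" (warehouse_alpha) = "price_per_unit" (warehouse_beta) = unit cost

Records meeting both conditions in warehouse_alpha: 0
Records meeting both conditions in warehouse_beta: 2

Total: 0 + 2 = 2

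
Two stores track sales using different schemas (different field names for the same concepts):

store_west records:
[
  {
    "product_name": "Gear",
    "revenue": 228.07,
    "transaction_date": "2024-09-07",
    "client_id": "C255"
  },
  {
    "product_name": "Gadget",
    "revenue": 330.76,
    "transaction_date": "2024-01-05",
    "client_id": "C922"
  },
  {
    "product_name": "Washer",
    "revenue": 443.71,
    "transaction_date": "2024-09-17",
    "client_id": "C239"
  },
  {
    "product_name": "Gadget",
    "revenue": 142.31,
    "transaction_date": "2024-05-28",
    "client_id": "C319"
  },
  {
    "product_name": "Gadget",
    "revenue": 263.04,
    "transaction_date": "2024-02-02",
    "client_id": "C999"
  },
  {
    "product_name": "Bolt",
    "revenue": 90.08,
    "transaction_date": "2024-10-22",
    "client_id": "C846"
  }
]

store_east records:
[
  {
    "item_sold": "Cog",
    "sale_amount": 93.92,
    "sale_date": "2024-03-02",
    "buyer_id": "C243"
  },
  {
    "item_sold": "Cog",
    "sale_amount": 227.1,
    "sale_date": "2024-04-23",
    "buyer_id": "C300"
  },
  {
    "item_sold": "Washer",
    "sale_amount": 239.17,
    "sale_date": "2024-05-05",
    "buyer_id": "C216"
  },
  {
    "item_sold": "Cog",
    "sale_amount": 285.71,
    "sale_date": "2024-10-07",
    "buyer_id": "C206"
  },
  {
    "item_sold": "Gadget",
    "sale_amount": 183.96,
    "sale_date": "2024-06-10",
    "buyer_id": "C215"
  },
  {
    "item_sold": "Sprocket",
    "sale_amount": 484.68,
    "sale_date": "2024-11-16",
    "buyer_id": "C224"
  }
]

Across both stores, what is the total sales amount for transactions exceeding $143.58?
2686.2

Schema mapping: "revenue" (store_west) = "sale_amount" (store_east) = sale amount

Sum of sales > $143.58 in store_west: 1265.58
Sum of sales > $143.58 in store_east: 1420.62

Total: 1265.58 + 1420.62 = 2686.2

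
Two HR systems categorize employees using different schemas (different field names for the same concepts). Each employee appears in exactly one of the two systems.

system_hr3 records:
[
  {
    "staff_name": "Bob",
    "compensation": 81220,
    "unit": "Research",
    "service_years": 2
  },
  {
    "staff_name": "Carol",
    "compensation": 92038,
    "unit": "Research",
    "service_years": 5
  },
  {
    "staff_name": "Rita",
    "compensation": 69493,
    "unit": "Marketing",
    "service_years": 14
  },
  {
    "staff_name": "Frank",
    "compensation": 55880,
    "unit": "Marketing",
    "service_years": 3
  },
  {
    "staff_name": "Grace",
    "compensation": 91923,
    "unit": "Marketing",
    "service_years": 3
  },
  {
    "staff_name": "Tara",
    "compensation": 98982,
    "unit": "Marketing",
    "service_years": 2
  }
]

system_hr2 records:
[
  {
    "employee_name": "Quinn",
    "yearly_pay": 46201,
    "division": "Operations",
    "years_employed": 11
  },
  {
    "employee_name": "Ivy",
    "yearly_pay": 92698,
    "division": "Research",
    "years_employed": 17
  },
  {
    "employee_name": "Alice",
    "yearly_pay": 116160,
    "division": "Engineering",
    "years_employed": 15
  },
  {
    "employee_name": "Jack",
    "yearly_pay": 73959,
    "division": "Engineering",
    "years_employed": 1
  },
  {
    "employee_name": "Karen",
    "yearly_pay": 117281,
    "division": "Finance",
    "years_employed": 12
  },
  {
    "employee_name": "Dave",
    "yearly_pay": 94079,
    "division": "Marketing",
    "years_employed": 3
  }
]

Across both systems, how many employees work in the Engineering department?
2

Schema mapping: "unit" (system_hr3) = "division" (system_hr2) = department

Engineering employees in system_hr3: 0
Engineering employees in system_hr2: 2

Total in Engineering: 0 + 2 = 2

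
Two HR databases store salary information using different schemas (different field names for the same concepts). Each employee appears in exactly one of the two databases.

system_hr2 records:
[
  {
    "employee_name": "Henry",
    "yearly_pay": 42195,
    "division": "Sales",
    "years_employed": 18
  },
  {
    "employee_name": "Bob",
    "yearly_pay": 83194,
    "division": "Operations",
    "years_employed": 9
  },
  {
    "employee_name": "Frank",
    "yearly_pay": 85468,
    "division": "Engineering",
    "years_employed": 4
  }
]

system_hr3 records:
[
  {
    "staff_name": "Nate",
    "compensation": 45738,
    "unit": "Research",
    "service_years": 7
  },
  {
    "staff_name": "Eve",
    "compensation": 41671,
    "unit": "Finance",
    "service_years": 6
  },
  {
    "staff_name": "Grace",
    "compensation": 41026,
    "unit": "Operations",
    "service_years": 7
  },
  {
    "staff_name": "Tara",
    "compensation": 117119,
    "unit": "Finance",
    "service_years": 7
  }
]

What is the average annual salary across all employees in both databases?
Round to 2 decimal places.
65201.57

Schema mapping: "yearly_pay" (system_hr2) = "compensation" (system_hr3) = annual salary

All salaries: [42195, 83194, 85468, 45738, 41671, 41026, 117119]
Sum: 456411
Count: 7
Average: 456411 / 7 = 65201.57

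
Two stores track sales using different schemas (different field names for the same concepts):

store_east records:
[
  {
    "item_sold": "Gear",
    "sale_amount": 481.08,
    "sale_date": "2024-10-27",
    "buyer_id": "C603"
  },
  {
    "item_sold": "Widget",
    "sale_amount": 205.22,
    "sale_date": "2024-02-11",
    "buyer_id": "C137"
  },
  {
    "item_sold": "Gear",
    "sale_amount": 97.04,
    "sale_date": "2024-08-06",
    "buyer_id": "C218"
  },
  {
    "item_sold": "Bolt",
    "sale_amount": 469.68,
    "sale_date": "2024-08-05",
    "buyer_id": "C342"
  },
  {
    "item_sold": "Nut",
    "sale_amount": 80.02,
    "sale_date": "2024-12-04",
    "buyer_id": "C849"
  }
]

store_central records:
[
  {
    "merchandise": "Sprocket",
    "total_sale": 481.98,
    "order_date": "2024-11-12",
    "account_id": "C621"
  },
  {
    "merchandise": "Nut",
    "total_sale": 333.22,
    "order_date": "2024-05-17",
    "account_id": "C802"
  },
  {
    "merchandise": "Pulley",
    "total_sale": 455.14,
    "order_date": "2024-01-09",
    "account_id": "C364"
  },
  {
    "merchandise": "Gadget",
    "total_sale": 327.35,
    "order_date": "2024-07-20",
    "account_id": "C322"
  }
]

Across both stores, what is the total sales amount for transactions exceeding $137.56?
2753.67

Schema mapping: "sale_amount" (store_east) = "total_sale" (store_central) = sale amount

Sum of sales > $137.56 in store_east: 1155.98
Sum of sales > $137.56 in store_central: 1597.69

Total: 1155.98 + 1597.69 = 2753.67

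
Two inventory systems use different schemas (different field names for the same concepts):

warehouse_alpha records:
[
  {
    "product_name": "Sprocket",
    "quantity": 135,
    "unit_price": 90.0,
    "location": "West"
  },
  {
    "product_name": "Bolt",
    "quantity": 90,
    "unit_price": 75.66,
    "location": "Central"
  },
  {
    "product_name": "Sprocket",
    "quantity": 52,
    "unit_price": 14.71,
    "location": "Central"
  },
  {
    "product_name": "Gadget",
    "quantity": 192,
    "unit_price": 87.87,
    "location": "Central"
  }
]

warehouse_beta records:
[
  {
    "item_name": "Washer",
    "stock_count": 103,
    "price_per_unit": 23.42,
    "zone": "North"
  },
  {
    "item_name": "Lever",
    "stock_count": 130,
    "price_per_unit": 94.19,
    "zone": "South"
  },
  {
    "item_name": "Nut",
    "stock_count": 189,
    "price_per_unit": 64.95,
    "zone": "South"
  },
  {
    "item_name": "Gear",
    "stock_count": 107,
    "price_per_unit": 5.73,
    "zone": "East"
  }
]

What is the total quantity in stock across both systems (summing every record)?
998

To reconcile these schemas, identify the field holding the quantity in stock in each system:
1. In warehouse_alpha it is "quantity"
2. In warehouse_beta it is "stock_count"

From warehouse_alpha: 135 + 90 + 52 + 192 = 469
From warehouse_beta: 103 + 130 + 189 + 107 = 529

Total: 469 + 529 = 998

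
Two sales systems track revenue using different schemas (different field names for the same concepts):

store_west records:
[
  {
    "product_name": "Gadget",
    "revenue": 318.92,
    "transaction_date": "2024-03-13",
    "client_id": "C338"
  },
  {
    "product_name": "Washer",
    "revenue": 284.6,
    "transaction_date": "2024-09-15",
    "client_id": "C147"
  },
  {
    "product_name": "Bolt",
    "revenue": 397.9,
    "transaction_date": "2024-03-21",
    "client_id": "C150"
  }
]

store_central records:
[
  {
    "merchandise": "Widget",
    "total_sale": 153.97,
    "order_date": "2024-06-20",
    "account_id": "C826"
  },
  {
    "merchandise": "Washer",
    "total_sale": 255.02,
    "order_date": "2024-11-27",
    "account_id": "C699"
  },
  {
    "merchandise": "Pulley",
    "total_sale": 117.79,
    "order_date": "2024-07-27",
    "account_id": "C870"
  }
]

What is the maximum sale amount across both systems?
397.9

Reconcile: "revenue" (store_west) = "total_sale" (store_central) = sale amount

Maximum in store_west: 397.9
Maximum in store_central: 255.02

Overall maximum: max(397.9, 255.02) = 397.9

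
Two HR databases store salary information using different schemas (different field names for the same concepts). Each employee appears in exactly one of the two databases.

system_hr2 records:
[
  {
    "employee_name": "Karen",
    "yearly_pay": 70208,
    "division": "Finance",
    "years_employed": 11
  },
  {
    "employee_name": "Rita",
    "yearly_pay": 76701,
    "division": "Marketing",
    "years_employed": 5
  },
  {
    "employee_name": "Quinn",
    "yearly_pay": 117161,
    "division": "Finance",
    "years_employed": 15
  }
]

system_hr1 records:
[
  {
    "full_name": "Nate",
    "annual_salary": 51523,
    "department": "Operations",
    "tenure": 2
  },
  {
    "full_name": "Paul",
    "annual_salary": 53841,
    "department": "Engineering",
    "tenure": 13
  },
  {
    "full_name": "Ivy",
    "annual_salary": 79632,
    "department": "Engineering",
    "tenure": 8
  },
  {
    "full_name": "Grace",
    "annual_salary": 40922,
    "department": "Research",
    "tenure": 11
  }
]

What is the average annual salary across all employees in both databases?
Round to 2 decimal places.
69998.29

Schema mapping: "yearly_pay" (system_hr2) = "annual_salary" (system_hr1) = annual salary

All salaries: [70208, 76701, 117161, 51523, 53841, 79632, 40922]
Sum: 489988
Count: 7
Average: 489988 / 7 = 69998.29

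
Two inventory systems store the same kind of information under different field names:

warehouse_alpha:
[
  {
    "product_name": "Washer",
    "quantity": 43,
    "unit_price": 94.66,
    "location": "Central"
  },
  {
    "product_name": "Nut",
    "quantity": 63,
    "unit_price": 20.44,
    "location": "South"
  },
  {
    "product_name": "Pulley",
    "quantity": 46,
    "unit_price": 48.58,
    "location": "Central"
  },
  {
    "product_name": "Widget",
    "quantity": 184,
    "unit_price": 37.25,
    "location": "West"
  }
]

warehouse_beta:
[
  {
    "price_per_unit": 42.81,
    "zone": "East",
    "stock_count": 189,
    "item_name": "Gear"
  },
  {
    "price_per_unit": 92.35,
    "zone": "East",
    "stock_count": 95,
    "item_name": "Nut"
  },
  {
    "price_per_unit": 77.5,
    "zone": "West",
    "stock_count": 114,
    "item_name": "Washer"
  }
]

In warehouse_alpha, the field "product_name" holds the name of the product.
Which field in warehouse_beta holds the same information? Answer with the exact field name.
item_name

In warehouse_alpha, "product_name" holds the name of the product.
The fields in warehouse_beta are: "price_per_unit", "zone", "stock_count", "item_name".
"item_name" is the match: the name refers to the same concept and its values are product-name strings (e.g. 'Gear', 'Nut').
The other fields ("price_per_unit", "zone", "stock_count") hold different kinds of data.

So "product_name" in warehouse_alpha corresponds to "item_name" in warehouse_beta.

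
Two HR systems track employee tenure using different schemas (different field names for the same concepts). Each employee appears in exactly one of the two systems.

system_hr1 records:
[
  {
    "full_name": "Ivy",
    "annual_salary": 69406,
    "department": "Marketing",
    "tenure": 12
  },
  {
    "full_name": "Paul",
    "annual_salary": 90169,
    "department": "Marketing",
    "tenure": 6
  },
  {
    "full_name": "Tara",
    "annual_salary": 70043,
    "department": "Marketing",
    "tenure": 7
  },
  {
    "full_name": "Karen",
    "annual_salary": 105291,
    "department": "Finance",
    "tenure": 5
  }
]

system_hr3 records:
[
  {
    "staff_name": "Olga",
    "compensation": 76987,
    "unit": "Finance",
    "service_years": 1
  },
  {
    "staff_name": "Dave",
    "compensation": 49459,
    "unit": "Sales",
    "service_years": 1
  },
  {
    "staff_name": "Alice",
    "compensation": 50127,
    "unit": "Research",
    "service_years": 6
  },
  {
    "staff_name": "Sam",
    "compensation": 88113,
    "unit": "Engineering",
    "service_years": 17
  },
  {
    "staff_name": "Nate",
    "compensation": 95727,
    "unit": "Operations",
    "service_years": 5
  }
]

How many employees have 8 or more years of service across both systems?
2

Reconcile schemas: "tenure" (system_hr1) = "service_years" (system_hr3) = years of service

From system_hr1: 1 employees with >= 8 years
From system_hr3: 1 employees with >= 8 years

Total: 1 + 1 = 2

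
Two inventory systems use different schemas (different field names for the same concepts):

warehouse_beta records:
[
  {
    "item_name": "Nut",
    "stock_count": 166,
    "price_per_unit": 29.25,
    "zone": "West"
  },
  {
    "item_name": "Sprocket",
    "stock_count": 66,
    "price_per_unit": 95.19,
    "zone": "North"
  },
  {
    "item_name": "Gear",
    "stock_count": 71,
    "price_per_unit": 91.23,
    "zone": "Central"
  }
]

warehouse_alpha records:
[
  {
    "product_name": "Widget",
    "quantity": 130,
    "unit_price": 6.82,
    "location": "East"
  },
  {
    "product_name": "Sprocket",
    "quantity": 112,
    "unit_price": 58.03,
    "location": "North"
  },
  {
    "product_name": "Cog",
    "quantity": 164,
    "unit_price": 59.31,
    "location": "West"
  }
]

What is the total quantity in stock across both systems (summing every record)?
709

To reconcile these schemas, identify the field holding the quantity in stock in each system:
1. In warehouse_beta it is "stock_count"
2. In warehouse_alpha it is "quantity"

From warehouse_beta: 166 + 66 + 71 = 303
From warehouse_alpha: 130 + 112 + 164 = 406

Total: 303 + 406 = 709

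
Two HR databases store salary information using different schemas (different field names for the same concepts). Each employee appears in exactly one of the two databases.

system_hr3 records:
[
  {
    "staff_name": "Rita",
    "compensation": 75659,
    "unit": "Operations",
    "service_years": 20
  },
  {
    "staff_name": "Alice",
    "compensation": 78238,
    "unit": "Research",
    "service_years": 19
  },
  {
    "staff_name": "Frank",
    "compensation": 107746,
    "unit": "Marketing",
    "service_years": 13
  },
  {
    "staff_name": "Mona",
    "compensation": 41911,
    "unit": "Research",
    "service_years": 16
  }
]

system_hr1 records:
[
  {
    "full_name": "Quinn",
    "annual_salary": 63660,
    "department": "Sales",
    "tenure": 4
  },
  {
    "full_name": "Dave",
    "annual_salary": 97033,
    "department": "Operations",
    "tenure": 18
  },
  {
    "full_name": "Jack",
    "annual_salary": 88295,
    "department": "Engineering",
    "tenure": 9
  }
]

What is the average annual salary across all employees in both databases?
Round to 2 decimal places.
78934.57

Schema mapping: "compensation" (system_hr3) = "annual_salary" (system_hr1) = annual salary

All salaries: [75659, 78238, 107746, 41911, 63660, 97033, 88295]
Sum: 552542
Count: 7
Average: 552542 / 7 = 78934.57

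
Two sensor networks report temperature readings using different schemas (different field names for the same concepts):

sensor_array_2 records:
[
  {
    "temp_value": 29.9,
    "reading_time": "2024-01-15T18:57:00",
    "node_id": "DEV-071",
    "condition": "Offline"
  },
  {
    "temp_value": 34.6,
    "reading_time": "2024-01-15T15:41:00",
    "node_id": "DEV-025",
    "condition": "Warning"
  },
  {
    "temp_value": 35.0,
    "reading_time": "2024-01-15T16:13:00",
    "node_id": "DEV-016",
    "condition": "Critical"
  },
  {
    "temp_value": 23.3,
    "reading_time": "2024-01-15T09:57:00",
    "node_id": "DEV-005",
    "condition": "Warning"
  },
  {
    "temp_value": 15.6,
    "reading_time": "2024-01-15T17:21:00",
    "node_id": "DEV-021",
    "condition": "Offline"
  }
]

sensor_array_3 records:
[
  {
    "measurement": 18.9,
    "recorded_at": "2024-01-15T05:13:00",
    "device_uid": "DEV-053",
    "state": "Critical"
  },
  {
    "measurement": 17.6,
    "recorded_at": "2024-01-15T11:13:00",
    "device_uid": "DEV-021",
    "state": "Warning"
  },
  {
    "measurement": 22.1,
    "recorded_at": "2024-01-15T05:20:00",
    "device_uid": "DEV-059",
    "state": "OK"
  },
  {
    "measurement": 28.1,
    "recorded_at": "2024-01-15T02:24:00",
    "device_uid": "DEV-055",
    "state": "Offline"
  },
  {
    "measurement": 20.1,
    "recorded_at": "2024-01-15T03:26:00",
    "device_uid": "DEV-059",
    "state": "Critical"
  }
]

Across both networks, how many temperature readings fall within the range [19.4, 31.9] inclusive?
5

Schema mapping: "temp_value" (sensor_array_2) = "measurement" (sensor_array_3) = temperature

Readings in [19.4, 31.9] from sensor_array_2: 2
Readings in [19.4, 31.9] from sensor_array_3: 3

Total count: 2 + 3 = 5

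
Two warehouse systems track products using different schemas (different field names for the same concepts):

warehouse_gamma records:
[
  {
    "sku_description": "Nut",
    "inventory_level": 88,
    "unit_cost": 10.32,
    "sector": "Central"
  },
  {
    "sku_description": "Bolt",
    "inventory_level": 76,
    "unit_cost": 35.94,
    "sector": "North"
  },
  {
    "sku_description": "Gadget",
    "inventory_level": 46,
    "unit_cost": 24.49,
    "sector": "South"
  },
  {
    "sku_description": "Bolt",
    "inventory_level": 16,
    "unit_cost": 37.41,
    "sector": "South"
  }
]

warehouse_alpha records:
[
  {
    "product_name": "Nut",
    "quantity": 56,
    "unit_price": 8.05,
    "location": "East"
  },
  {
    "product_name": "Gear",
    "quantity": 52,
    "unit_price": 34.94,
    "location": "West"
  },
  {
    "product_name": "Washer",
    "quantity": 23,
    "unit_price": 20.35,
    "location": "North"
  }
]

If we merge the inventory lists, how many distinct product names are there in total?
5

Schema mapping: "sku_description" (warehouse_gamma) = "product_name" (warehouse_alpha) = product name

Products in warehouse_gamma: ['Bolt', 'Gadget', 'Nut']
Products in warehouse_alpha: ['Gear', 'Nut', 'Washer']

Union (unique products): ['Bolt', 'Gadget', 'Gear', 'Nut', 'Washer']
Count: 5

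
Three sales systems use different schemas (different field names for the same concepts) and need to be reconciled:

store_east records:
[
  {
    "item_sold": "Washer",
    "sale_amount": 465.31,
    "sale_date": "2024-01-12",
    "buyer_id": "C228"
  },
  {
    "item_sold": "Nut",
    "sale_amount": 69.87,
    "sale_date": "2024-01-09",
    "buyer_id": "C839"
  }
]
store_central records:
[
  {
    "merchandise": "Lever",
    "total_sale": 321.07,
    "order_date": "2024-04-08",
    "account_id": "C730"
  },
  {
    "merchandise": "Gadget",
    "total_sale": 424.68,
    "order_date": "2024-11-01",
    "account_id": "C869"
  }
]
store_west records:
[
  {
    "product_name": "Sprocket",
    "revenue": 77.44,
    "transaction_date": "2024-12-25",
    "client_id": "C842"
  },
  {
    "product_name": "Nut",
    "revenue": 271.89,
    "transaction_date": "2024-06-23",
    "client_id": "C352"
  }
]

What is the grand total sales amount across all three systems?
1630.26

Schema reconciliation - all amount fields map to sale amount:

store_east (sale_amount): 535.18
store_central (total_sale): 745.75
store_west (revenue): 349.33

Grand total: 1630.26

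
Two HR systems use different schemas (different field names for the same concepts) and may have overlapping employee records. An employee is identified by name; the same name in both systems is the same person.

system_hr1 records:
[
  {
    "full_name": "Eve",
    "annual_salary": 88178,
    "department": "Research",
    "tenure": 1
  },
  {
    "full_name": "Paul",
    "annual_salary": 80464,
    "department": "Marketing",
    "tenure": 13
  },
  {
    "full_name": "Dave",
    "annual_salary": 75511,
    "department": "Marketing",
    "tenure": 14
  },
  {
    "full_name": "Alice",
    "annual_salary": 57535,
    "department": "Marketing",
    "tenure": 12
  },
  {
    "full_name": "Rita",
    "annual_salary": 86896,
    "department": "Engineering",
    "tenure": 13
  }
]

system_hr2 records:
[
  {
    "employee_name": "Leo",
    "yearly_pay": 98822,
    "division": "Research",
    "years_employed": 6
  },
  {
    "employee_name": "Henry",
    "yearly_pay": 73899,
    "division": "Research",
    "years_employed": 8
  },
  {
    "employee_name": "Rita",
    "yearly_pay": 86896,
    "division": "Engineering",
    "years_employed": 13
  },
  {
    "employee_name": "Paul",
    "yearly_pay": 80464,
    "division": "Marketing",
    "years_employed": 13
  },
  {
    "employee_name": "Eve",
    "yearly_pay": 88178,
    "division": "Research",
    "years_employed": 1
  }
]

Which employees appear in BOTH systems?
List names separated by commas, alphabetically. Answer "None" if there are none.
Eve, Paul, Rita

Schema mapping: "full_name" (system_hr1) = "employee_name" (system_hr2) = employee name

Names in system_hr1: ['Alice', 'Dave', 'Eve', 'Paul', 'Rita']
Names in system_hr2: ['Eve', 'Henry', 'Leo', 'Paul', 'Rita']

Intersection: ['Eve', 'Paul', 'Rita']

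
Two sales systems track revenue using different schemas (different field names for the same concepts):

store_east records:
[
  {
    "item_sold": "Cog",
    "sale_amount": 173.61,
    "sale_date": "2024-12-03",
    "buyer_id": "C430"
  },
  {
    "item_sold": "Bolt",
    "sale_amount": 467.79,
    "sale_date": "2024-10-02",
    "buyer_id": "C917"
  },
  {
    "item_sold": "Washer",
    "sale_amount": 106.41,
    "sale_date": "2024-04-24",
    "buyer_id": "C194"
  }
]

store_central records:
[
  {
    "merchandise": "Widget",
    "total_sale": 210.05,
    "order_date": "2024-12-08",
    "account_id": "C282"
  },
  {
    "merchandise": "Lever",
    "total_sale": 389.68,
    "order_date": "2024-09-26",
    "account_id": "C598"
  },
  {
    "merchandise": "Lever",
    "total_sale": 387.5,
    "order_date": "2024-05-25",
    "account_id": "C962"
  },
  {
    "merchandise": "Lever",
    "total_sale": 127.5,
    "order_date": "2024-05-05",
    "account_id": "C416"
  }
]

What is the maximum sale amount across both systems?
467.79

Reconcile: "sale_amount" (store_east) = "total_sale" (store_central) = sale amount

Maximum in store_east: 467.79
Maximum in store_central: 389.68

Overall maximum: max(467.79, 389.68) = 467.79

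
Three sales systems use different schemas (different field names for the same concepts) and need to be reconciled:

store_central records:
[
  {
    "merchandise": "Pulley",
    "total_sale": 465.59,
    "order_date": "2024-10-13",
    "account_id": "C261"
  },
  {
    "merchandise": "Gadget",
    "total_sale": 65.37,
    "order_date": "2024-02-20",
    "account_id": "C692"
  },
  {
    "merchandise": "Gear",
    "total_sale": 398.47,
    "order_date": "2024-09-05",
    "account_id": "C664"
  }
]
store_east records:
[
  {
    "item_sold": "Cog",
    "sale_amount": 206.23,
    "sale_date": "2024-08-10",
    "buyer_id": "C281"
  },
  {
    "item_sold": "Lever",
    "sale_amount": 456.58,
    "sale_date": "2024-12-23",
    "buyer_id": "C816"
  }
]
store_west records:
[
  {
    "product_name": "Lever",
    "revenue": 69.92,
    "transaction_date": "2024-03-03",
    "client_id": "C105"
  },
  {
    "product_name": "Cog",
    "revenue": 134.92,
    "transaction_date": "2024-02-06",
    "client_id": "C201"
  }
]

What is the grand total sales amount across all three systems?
1797.08

Schema reconciliation - all amount fields map to sale amount:

store_central (total_sale): 929.43
store_east (sale_amount): 662.81
store_west (revenue): 204.84

Grand total: 1797.08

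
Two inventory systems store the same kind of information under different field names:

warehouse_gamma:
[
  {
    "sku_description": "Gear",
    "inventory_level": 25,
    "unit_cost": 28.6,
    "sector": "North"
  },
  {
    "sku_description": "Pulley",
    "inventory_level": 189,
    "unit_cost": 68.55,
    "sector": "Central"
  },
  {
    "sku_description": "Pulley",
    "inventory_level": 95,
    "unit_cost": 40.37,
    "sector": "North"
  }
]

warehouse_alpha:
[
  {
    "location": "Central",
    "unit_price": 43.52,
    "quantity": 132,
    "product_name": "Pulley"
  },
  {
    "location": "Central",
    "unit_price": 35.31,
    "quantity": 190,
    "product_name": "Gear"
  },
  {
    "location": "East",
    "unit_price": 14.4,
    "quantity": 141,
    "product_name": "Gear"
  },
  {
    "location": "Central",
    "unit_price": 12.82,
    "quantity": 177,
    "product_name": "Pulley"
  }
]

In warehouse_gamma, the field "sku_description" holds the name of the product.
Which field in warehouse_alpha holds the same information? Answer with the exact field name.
product_name

In warehouse_gamma, "sku_description" holds the name of the product.
The fields in warehouse_alpha are: "location", "unit_price", "quantity", "product_name".
"product_name" is the match: the name refers to the same concept and its values are product-name strings (e.g. 'Gear', 'Pulley').
The other fields ("location", "unit_price", "quantity") hold different kinds of data.

So "sku_description" in warehouse_gamma corresponds to "product_name" in warehouse_alpha.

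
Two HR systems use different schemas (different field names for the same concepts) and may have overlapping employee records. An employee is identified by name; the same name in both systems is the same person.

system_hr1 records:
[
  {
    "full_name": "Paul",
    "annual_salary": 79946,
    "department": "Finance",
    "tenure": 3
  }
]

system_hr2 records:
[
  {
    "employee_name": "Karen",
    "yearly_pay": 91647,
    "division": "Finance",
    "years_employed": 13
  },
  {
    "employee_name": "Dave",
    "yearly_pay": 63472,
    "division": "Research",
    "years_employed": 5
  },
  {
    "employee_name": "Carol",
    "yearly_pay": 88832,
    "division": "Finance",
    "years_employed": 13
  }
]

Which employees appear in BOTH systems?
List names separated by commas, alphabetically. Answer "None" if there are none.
None

Schema mapping: "full_name" (system_hr1) = "employee_name" (system_hr2) = employee name

Names in system_hr1: ['Paul']
Names in system_hr2: ['Carol', 'Dave', 'Karen']

Intersection: None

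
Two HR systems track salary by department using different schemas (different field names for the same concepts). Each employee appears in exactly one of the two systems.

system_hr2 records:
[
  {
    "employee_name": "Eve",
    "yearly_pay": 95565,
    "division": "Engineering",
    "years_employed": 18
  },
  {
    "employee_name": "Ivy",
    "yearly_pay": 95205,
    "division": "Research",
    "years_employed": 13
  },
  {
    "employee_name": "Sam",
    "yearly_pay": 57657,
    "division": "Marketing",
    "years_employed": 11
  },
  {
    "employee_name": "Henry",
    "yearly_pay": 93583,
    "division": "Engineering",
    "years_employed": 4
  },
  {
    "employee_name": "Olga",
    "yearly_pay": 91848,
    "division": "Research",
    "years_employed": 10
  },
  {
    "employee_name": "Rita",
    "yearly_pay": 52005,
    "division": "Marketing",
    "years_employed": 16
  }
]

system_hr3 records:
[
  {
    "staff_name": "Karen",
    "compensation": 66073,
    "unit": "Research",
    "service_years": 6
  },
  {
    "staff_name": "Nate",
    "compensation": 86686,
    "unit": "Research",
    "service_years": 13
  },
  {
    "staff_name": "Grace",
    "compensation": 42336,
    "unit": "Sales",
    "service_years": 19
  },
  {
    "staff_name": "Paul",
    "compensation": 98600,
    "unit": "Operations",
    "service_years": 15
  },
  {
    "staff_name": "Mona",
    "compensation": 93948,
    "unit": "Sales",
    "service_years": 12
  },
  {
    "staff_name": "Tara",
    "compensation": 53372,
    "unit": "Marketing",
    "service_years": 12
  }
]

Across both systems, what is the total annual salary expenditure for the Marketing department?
163034

Schema mappings:
- "division" (system_hr2) = "unit" (system_hr3) = department
- "yearly_pay" (system_hr2) = "compensation" (system_hr3) = salary

Marketing salaries from system_hr2: 109662
Marketing salaries from system_hr3: 53372

Total: 109662 + 53372 = 163034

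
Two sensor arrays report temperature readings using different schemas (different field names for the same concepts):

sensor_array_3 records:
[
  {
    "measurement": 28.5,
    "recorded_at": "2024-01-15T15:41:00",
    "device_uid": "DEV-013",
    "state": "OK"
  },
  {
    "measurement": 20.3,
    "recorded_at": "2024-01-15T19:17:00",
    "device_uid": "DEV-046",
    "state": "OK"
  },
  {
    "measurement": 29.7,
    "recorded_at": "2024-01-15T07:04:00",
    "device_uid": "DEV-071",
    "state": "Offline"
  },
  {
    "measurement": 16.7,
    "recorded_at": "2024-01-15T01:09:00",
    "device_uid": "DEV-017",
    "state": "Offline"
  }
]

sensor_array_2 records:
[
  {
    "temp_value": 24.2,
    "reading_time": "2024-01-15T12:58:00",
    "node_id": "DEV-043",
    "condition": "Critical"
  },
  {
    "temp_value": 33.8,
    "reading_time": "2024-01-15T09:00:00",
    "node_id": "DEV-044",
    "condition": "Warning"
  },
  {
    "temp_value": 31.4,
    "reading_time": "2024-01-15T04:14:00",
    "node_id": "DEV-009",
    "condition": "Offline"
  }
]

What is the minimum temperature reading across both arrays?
16.7

Schema mapping: "measurement" (sensor_array_3) = "temp_value" (sensor_array_2) = temperature reading

Minimum in sensor_array_3: 16.7
Minimum in sensor_array_2: 24.2

Overall minimum: min(16.7, 24.2) = 16.7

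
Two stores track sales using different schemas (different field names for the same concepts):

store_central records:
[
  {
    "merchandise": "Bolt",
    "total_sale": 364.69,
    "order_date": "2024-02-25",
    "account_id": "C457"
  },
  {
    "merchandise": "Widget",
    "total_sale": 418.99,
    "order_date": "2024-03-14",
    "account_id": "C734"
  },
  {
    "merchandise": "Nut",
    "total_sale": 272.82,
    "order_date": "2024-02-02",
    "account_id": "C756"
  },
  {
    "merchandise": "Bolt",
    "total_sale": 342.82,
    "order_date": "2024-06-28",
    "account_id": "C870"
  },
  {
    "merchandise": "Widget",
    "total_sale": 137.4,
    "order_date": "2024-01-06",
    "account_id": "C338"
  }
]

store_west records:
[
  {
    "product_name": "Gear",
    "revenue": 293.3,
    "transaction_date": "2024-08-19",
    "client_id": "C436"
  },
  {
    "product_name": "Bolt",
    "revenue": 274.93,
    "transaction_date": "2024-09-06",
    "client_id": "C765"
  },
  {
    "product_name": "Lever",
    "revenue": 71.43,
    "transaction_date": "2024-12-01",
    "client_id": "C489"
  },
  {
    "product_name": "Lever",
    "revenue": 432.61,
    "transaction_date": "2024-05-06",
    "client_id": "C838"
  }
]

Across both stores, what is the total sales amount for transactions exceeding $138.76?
2400.16

Schema mapping: "total_sale" (store_central) = "revenue" (store_west) = sale amount

Sum of sales > $138.76 in store_central: 1399.32
Sum of sales > $138.76 in store_west: 1000.84

Total: 1399.32 + 1000.84 = 2400.16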